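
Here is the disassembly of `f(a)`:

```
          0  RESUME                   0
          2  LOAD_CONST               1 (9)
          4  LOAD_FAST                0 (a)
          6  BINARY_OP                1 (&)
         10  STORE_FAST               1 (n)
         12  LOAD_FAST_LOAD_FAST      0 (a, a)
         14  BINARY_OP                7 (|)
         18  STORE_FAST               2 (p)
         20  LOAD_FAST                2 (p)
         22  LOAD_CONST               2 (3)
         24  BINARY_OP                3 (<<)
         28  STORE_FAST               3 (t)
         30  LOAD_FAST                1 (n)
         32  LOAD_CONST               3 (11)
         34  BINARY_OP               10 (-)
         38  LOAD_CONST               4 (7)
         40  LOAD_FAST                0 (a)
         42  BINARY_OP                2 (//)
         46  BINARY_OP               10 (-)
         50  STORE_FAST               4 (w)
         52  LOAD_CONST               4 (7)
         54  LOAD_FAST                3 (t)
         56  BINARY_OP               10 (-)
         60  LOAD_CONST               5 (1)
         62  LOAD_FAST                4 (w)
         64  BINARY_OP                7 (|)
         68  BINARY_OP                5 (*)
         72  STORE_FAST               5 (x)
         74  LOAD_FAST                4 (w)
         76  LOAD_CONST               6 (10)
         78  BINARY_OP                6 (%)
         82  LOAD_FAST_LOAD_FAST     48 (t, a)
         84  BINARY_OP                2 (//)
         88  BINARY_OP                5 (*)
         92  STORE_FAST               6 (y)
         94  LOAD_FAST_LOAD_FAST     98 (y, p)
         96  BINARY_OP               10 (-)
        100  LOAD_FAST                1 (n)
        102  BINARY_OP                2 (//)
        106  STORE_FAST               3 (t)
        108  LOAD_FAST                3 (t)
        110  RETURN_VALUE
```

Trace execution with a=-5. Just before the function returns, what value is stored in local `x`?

LOAD_CONST → push 9. Stack: [9]
LOAD_FAST a → push -5. Stack: [9, -5]
BINARY_OP & → 9 & -5 = 9. Stack: [9]
STORE_FAST n → n=9. Stack: []
LOAD_FAST_LOAD_FAST a,a → push -5,-5. Stack: [-5, -5]
BINARY_OP | → -5 | -5 = -5. Stack: [-5]
STORE_FAST p → p=-5. Stack: []
LOAD_FAST p → push -5. Stack: [-5]
LOAD_CONST → push 3. Stack: [-5, 3]
BINARY_OP << → -5 << 3 = -40. Stack: [-40]
STORE_FAST t → t=-40. Stack: []
LOAD_FAST n → push 9. Stack: [9]
LOAD_CONST → push 11. Stack: [9, 11]
BINARY_OP - → 9 - 11 = -2. Stack: [-2]
LOAD_CONST → push 7. Stack: [-2, 7]
LOAD_FAST a → push -5. Stack: [-2, 7, -5]
BINARY_OP // → 7 // -5 = -2. Stack: [-2, -2]
BINARY_OP - → -2 - -2 = 0. Stack: [0]
STORE_FAST w → w=0. Stack: []
LOAD_CONST → push 7. Stack: [7]
LOAD_FAST t → push -40. Stack: [7, -40]
BINARY_OP - → 7 - -40 = 47. Stack: [47]
LOAD_CONST → push 1. Stack: [47, 1]
LOAD_FAST w → push 0. Stack: [47, 1, 0]
BINARY_OP | → 1 | 0 = 1. Stack: [47, 1]
BINARY_OP * → 47 * 1 = 47. Stack: [47]
STORE_FAST x → x=47. Stack: []
LOAD_FAST w → push 0. Stack: [0]
LOAD_CONST → push 10. Stack: [0, 10]
BINARY_OP % → 0 % 10 = 0. Stack: [0]
LOAD_FAST_LOAD_FAST t,a → push -40,-5. Stack: [0, -40, -5]
BINARY_OP // → -40 // -5 = 8. Stack: [0, 8]
BINARY_OP * → 0 * 8 = 0. Stack: [0]
STORE_FAST y → y=0. Stack: []
LOAD_FAST_LOAD_FAST y,p → push 0,-5. Stack: [0, -5]
BINARY_OP - → 0 - -5 = 5. Stack: [5]
LOAD_FAST n → push 9. Stack: [5, 9]
BINARY_OP // → 5 // 9 = 0. Stack: [0]
STORE_FAST t → t=0. Stack: []
LOAD_FAST t → push 0. Stack: [0]
RETURN_VALUE → return 0.

47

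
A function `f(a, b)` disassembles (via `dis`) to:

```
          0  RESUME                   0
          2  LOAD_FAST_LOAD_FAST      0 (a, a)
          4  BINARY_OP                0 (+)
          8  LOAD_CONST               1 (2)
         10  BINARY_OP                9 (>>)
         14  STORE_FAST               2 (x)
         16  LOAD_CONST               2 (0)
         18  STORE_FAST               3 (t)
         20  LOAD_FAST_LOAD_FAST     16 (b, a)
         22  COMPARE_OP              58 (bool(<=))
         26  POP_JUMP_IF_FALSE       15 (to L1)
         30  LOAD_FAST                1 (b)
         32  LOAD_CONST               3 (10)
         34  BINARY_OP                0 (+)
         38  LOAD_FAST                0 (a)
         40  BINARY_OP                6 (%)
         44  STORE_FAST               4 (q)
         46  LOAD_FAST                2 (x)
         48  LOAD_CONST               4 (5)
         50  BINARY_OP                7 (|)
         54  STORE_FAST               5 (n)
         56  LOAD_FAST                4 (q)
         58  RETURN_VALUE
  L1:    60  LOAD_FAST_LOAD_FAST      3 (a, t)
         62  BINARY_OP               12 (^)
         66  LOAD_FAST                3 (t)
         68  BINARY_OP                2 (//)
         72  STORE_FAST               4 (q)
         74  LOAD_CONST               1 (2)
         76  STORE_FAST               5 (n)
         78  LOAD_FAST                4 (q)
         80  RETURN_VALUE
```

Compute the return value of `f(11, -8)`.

LOAD_FAST_LOAD_FAST a,a → push 11,11. Stack: [11, 11]
BINARY_OP + → 11 + 11 = 22. Stack: [22]
LOAD_CONST → push 2. Stack: [22, 2]
BINARY_OP >> → 22 >> 2 = 5. Stack: [5]
STORE_FAST x → x=5. Stack: []
LOAD_CONST → push 0. Stack: [0]
STORE_FAST t → t=0. Stack: []
LOAD_FAST_LOAD_FAST b,a → push -8,11. Stack: [-8, 11]
COMPARE_OP bool(<=) → -8 vs 11 = True. Stack: [True]
POP_JUMP_IF_FALSE → pop True; no jump. Stack: []
LOAD_FAST b → push -8. Stack: [-8]
LOAD_CONST → push 10. Stack: [-8, 10]
BINARY_OP + → -8 + 10 = 2. Stack: [2]
LOAD_FAST a → push 11. Stack: [2, 11]
BINARY_OP % → 2 % 11 = 2. Stack: [2]
STORE_FAST q → q=2. Stack: []
LOAD_FAST x → push 5. Stack: [5]
LOAD_CONST → push 5. Stack: [5, 5]
BINARY_OP | → 5 | 5 = 5. Stack: [5]
STORE_FAST n → n=5. Stack: []
LOAD_FAST q → push 2. Stack: [2]
RETURN_VALUE → return 2.

2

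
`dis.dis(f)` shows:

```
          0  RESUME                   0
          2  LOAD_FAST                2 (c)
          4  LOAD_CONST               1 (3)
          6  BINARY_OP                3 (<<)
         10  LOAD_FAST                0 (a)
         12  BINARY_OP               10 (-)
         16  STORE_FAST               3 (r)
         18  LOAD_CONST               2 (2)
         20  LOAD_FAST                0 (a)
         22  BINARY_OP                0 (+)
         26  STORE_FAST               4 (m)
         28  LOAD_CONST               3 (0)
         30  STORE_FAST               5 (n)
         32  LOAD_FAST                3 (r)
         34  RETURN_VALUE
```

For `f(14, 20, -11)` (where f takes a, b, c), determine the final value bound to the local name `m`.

LOAD_FAST c → push -11. Stack: [-11]
LOAD_CONST → push 3. Stack: [-11, 3]
BINARY_OP << → -11 << 3 = -88. Stack: [-88]
LOAD_FAST a → push 14. Stack: [-88, 14]
BINARY_OP - → -88 - 14 = -102. Stack: [-102]
STORE_FAST r → r=-102. Stack: []
LOAD_CONST → push 2. Stack: [2]
LOAD_FAST a → push 14. Stack: [2, 14]
BINARY_OP + → 2 + 14 = 16. Stack: [16]
STORE_FAST m → m=16. Stack: []
LOAD_CONST → push 0. Stack: [0]
STORE_FAST n → n=0. Stack: []
LOAD_FAST r → push -102. Stack: [-102]
RETURN_VALUE → return -102.

16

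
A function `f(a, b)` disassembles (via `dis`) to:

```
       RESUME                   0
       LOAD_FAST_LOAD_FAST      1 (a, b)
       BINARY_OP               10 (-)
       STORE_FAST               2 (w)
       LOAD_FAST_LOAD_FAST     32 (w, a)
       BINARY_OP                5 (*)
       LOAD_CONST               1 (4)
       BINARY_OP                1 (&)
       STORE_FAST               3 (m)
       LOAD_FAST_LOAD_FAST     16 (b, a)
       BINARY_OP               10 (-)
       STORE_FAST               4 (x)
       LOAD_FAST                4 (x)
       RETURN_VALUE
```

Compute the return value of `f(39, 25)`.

LOAD_FAST_LOAD_FAST a,b → push 39,25. Stack: [39, 25]
BINARY_OP - → 39 - 25 = 14. Stack: [14]
STORE_FAST w → w=14. Stack: []
LOAD_FAST_LOAD_FAST w,a → push 14,39. Stack: [14, 39]
BINARY_OP * → 14 * 39 = 546. Stack: [546]
LOAD_CONST → push 4. Stack: [546, 4]
BINARY_OP & → 546 & 4 = 0. Stack: [0]
STORE_FAST m → m=0. Stack: []
LOAD_FAST_LOAD_FAST b,a → push 25,39. Stack: [25, 39]
BINARY_OP - → 25 - 39 = -14. Stack: [-14]
STORE_FAST x → x=-14. Stack: []
LOAD_FAST x → push -14. Stack: [-14]
RETURN_VALUE → return -14.

-14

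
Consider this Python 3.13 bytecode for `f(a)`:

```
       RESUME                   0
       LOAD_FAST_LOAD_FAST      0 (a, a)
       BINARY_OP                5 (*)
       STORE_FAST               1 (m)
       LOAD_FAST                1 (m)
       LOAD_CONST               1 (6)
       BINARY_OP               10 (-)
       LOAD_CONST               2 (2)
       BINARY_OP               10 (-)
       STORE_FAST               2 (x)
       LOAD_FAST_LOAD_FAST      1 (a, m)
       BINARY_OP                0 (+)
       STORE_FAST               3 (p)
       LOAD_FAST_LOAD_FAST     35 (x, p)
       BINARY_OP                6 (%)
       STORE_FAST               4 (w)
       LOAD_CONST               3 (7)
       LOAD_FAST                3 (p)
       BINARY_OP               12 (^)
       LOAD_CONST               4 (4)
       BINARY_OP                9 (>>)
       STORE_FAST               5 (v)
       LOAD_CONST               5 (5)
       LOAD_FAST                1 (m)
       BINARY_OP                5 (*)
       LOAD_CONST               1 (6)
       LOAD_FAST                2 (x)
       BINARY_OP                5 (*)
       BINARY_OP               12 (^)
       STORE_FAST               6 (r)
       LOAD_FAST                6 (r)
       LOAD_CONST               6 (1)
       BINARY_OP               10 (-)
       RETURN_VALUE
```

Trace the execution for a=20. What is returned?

LOAD_FAST_LOAD_FAST a,a → push 20,20. Stack: [20, 20]
BINARY_OP * → 20 * 20 = 400. Stack: [400]
STORE_FAST m → m=400. Stack: []
LOAD_FAST m → push 400. Stack: [400]
LOAD_CONST → push 6. Stack: [400, 6]
BINARY_OP - → 400 - 6 = 394. Stack: [394]
LOAD_CONST → push 2. Stack: [394, 2]
BINARY_OP - → 394 - 2 = 392. Stack: [392]
STORE_FAST x → x=392. Stack: []
LOAD_FAST_LOAD_FAST a,m → push 20,400. Stack: [20, 400]
BINARY_OP + → 20 + 400 = 420. Stack: [420]
STORE_FAST p → p=420. Stack: []
LOAD_FAST_LOAD_FAST x,p → push 392,420. Stack: [392, 420]
BINARY_OP % → 392 % 420 = 392. Stack: [392]
STORE_FAST w → w=392. Stack: []
LOAD_CONST → push 7. Stack: [7]
LOAD_FAST p → push 420. Stack: [7, 420]
BINARY_OP ^ → 7 ^ 420 = 419. Stack: [419]
LOAD_CONST → push 4. Stack: [419, 4]
BINARY_OP >> → 419 >> 4 = 26. Stack: [26]
STORE_FAST v → v=26. Stack: []
LOAD_CONST → push 5. Stack: [5]
LOAD_FAST m → push 400. Stack: [5, 400]
BINARY_OP * → 5 * 400 = 2000. Stack: [2000]
LOAD_CONST → push 6. Stack: [2000, 6]
LOAD_FAST x → push 392. Stack: [2000, 6, 392]
BINARY_OP * → 6 * 392 = 2352. Stack: [2000, 2352]
BINARY_OP ^ → 2000 ^ 2352 = 3808. Stack: [3808]
STORE_FAST r → r=3808. Stack: []
LOAD_FAST r → push 3808. Stack: [3808]
LOAD_CONST → push 1. Stack: [3808, 1]
BINARY_OP - → 3808 - 1 = 3807. Stack: [3807]
RETURN_VALUE → return 3807.

3807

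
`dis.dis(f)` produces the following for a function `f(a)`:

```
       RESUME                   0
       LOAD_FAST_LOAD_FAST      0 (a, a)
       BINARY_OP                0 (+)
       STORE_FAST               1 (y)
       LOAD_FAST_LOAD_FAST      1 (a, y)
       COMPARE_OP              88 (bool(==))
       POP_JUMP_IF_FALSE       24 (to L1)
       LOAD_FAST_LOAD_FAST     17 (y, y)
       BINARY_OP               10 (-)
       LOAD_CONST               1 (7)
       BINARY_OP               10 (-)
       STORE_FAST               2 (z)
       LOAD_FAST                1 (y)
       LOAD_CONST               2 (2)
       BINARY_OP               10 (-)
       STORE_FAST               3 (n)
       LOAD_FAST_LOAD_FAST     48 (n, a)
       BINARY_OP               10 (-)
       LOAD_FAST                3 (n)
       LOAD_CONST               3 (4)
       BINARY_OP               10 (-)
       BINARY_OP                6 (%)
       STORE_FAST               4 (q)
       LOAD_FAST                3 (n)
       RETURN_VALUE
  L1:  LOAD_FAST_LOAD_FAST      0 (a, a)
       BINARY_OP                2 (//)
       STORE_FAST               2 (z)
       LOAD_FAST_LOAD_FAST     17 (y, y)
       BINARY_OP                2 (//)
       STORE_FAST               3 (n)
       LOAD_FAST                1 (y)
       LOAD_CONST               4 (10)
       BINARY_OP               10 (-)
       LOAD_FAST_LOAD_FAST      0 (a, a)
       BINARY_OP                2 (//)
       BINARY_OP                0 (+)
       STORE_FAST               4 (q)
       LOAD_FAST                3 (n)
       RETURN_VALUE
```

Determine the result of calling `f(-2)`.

LOAD_FAST_LOAD_FAST a,a → push -2,-2. Stack: [-2, -2]
BINARY_OP + → -2 + -2 = -4. Stack: [-4]
STORE_FAST y → y=-4. Stack: []
LOAD_FAST_LOAD_FAST a,y → push -2,-4. Stack: [-2, -4]
COMPARE_OP bool(==) → -2 vs -4 = False. Stack: [False]
POP_JUMP_IF_FALSE → pop False; jump. Stack: []
LOAD_FAST_LOAD_FAST a,a → push -2,-2. Stack: [-2, -2]
BINARY_OP // → -2 // -2 = 1. Stack: [1]
STORE_FAST z → z=1. Stack: []
LOAD_FAST_LOAD_FAST y,y → push -4,-4. Stack: [-4, -4]
BINARY_OP // → -4 // -4 = 1. Stack: [1]
STORE_FAST n → n=1. Stack: []
LOAD_FAST y → push -4. Stack: [-4]
LOAD_CONST → push 10. Stack: [-4, 10]
BINARY_OP - → -4 - 10 = -14. Stack: [-14]
LOAD_FAST_LOAD_FAST a,a → push -2,-2. Stack: [-14, -2, -2]
BINARY_OP // → -2 // -2 = 1. Stack: [-14, 1]
BINARY_OP + → -14 + 1 = -13. Stack: [-13]
STORE_FAST q → q=-13. Stack: []
LOAD_FAST n → push 1. Stack: [1]
RETURN_VALUE → return 1.

1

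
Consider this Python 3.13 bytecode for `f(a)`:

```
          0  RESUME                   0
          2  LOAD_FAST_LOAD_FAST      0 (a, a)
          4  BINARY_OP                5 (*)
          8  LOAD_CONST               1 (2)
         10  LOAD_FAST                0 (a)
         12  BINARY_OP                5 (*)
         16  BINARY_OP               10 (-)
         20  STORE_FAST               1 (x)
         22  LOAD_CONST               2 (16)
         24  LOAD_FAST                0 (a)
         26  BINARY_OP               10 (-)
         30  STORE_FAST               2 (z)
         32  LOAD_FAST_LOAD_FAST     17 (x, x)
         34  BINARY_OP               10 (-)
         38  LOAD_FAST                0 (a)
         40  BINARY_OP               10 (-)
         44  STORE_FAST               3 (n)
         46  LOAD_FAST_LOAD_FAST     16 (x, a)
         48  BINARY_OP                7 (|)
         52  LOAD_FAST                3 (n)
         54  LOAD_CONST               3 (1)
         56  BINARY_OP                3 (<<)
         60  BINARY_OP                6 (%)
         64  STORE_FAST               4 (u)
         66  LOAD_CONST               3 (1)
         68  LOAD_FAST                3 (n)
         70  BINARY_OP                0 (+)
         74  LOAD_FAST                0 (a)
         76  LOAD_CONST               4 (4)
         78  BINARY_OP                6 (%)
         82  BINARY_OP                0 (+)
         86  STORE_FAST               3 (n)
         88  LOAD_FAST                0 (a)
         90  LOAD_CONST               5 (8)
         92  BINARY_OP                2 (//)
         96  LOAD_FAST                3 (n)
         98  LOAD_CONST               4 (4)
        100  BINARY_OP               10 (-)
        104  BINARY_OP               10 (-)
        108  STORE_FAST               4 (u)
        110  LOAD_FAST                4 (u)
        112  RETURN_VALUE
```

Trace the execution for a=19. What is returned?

LOAD_FAST_LOAD_FAST a,a → push 19,19. Stack: [19, 19]
BINARY_OP * → 19 * 19 = 361. Stack: [361]
LOAD_CONST → push 2. Stack: [361, 2]
LOAD_FAST a → push 19. Stack: [361, 2, 19]
BINARY_OP * → 2 * 19 = 38. Stack: [361, 38]
BINARY_OP - → 361 - 38 = 323. Stack: [323]
STORE_FAST x → x=323. Stack: []
LOAD_CONST → push 16. Stack: [16]
LOAD_FAST a → push 19. Stack: [16, 19]
BINARY_OP - → 16 - 19 = -3. Stack: [-3]
STORE_FAST z → z=-3. Stack: []
LOAD_FAST_LOAD_FAST x,x → push 323,323. Stack: [323, 323]
BINARY_OP - → 323 - 323 = 0. Stack: [0]
LOAD_FAST a → push 19. Stack: [0, 19]
BINARY_OP - → 0 - 19 = -19. Stack: [-19]
STORE_FAST n → n=-19. Stack: []
LOAD_FAST_LOAD_FAST x,a → push 323,19. Stack: [323, 19]
BINARY_OP | → 323 | 19 = 339. Stack: [339]
LOAD_FAST n → push -19. Stack: [339, -19]
LOAD_CONST → push 1. Stack: [339, -19, 1]
BINARY_OP << → -19 << 1 = -38. Stack: [339, -38]
BINARY_OP % → 339 % -38 = -3. Stack: [-3]
STORE_FAST u → u=-3. Stack: []
LOAD_CONST → push 1. Stack: [1]
LOAD_FAST n → push -19. Stack: [1, -19]
BINARY_OP + → 1 + -19 = -18. Stack: [-18]
LOAD_FAST a → push 19. Stack: [-18, 19]
LOAD_CONST → push 4. Stack: [-18, 19, 4]
BINARY_OP % → 19 % 4 = 3. Stack: [-18, 3]
BINARY_OP + → -18 + 3 = -15. Stack: [-15]
STORE_FAST n → n=-15. Stack: []
LOAD_FAST a → push 19. Stack: [19]
LOAD_CONST → push 8. Stack: [19, 8]
BINARY_OP // → 19 // 8 = 2. Stack: [2]
LOAD_FAST n → push -15. Stack: [2, -15]
LOAD_CONST → push 4. Stack: [2, -15, 4]
BINARY_OP - → -15 - 4 = -19. Stack: [2, -19]
BINARY_OP - → 2 - -19 = 21. Stack: [21]
STORE_FAST u → u=21. Stack: []
LOAD_FAST u → push 21. Stack: [21]
RETURN_VALUE → return 21.

21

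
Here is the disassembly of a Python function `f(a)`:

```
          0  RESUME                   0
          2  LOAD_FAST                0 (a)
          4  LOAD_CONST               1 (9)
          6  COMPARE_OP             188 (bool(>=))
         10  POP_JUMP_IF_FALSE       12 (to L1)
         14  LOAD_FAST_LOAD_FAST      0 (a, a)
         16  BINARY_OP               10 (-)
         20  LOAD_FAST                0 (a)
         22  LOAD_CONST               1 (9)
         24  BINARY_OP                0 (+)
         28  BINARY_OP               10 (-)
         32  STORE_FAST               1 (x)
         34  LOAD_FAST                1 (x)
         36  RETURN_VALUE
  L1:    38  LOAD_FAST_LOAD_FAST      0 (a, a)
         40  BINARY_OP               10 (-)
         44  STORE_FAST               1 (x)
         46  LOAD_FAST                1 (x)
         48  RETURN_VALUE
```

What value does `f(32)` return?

-41

LOAD_FAST a → push 32. Stack: [32]
LOAD_CONST → push 9. Stack: [32, 9]
COMPARE_OP bool(>=) → 32 vs 9 = True. Stack: [True]
POP_JUMP_IF_FALSE → pop True; no jump. Stack: []
LOAD_FAST_LOAD_FAST a,a → push 32,32. Stack: [32, 32]
BINARY_OP - → 32 - 32 = 0. Stack: [0]
LOAD_FAST a → push 32. Stack: [0, 32]
LOAD_CONST → push 9. Stack: [0, 32, 9]
BINARY_OP + → 32 + 9 = 41. Stack: [0, 41]
BINARY_OP - → 0 - 41 = -41. Stack: [-41]
STORE_FAST x → x=-41. Stack: []
LOAD_FAST x → push -41. Stack: [-41]
RETURN_VALUE → return -41.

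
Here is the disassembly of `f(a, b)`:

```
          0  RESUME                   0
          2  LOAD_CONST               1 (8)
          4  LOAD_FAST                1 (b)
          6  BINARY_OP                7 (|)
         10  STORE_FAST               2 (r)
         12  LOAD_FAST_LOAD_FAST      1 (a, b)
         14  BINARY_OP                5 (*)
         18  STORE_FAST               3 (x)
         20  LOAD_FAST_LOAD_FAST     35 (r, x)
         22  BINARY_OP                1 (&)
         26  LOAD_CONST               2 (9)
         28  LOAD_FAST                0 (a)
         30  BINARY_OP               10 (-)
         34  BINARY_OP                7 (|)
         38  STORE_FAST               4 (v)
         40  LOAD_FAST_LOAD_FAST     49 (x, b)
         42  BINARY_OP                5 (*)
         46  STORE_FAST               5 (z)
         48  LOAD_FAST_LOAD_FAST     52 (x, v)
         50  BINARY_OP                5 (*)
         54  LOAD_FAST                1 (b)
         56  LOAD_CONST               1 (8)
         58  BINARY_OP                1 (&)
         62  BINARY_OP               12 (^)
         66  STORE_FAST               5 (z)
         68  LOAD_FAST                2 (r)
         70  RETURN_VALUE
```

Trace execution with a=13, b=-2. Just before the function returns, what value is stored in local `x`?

LOAD_CONST → push 8. Stack: [8]
LOAD_FAST b → push -2. Stack: [8, -2]
BINARY_OP | → 8 | -2 = -2. Stack: [-2]
STORE_FAST r → r=-2. Stack: []
LOAD_FAST_LOAD_FAST a,b → push 13,-2. Stack: [13, -2]
BINARY_OP * → 13 * -2 = -26. Stack: [-26]
STORE_FAST x → x=-26. Stack: []
LOAD_FAST_LOAD_FAST r,x → push -2,-26. Stack: [-2, -26]
BINARY_OP & → -2 & -26 = -26. Stack: [-26]
LOAD_CONST → push 9. Stack: [-26, 9]
LOAD_FAST a → push 13. Stack: [-26, 9, 13]
BINARY_OP - → 9 - 13 = -4. Stack: [-26, -4]
BINARY_OP | → -26 | -4 = -2. Stack: [-2]
STORE_FAST v → v=-2. Stack: []
LOAD_FAST_LOAD_FAST x,b → push -26,-2. Stack: [-26, -2]
BINARY_OP * → -26 * -2 = 52. Stack: [52]
STORE_FAST z → z=52. Stack: []
LOAD_FAST_LOAD_FAST x,v → push -26,-2. Stack: [-26, -2]
BINARY_OP * → -26 * -2 = 52. Stack: [52]
LOAD_FAST b → push -2. Stack: [52, -2]
LOAD_CONST → push 8. Stack: [52, -2, 8]
BINARY_OP & → -2 & 8 = 8. Stack: [52, 8]
BINARY_OP ^ → 52 ^ 8 = 60. Stack: [60]
STORE_FAST z → z=60. Stack: []
LOAD_FAST r → push -2. Stack: [-2]
RETURN_VALUE → return -2.

-26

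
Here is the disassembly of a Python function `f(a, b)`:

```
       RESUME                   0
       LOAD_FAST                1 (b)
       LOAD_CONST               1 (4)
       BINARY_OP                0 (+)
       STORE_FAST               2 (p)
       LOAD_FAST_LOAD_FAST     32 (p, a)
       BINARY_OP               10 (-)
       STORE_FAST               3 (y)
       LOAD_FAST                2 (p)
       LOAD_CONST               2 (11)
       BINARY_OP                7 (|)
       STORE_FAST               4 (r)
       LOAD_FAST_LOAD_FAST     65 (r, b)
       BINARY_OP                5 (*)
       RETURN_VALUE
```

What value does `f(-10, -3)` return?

-33

LOAD_FAST b → push -3. Stack: [-3]
LOAD_CONST → push 4. Stack: [-3, 4]
BINARY_OP + → -3 + 4 = 1. Stack: [1]
STORE_FAST p → p=1. Stack: []
LOAD_FAST_LOAD_FAST p,a → push 1,-10. Stack: [1, -10]
BINARY_OP - → 1 - -10 = 11. Stack: [11]
STORE_FAST y → y=11. Stack: []
LOAD_FAST p → push 1. Stack: [1]
LOAD_CONST → push 11. Stack: [1, 11]
BINARY_OP | → 1 | 11 = 11. Stack: [11]
STORE_FAST r → r=11. Stack: []
LOAD_FAST_LOAD_FAST r,b → push 11,-3. Stack: [11, -3]
BINARY_OP * → 11 * -3 = -33. Stack: [-33]
RETURN_VALUE → return -33.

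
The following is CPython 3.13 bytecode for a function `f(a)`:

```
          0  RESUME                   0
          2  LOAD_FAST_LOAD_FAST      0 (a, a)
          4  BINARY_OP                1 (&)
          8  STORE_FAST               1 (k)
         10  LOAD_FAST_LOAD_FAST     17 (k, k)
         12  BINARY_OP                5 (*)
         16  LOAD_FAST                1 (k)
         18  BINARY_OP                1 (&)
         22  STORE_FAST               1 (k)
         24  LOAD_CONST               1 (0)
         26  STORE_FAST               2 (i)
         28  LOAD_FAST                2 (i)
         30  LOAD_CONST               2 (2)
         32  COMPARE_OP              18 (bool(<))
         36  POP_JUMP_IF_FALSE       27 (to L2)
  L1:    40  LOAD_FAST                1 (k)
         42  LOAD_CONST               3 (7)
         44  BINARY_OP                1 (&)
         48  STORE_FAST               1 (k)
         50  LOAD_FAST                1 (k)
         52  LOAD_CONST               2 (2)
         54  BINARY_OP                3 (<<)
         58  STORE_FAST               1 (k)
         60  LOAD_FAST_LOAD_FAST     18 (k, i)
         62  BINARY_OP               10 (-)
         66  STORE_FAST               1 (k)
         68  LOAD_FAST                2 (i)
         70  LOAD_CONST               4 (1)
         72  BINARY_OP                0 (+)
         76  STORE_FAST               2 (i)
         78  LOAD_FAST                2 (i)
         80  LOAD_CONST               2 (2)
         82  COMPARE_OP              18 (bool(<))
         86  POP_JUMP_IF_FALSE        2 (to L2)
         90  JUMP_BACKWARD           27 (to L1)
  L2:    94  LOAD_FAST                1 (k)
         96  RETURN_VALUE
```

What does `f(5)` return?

15

LOAD_FAST_LOAD_FAST a,a → push 5,5. Stack: [5, 5]
BINARY_OP & → 5 & 5 = 5. Stack: [5]
STORE_FAST k → k=5. Stack: []
LOAD_FAST_LOAD_FAST k,k → push 5,5. Stack: [5, 5]
BINARY_OP * → 5 * 5 = 25. Stack: [25]
LOAD_FAST k → push 5. Stack: [25, 5]
BINARY_OP & → 25 & 5 = 1. Stack: [1]
STORE_FAST k → k=1. Stack: []
LOAD_CONST → push 0. Stack: [0]
STORE_FAST i → i=0. Stack: []
LOAD_FAST i → push 0. Stack: [0]
LOAD_CONST → push 2. Stack: [0, 2]
COMPARE_OP bool(<) → 0 vs 2 = True. Stack: [True]
POP_JUMP_IF_FALSE → pop True; no jump. Stack: []
LOAD_FAST k → push 1. Stack: [1]
LOAD_CONST → push 7. Stack: [1, 7]
BINARY_OP & → 1 & 7 = 1. Stack: [1]
STORE_FAST k → k=1. Stack: []
LOAD_FAST k → push 1. Stack: [1]
LOAD_CONST → push 2. Stack: [1, 2]
BINARY_OP << → 1 << 2 = 4. Stack: [4]
STORE_FAST k → k=4. Stack: []
LOAD_FAST_LOAD_FAST k,i → push 4,0. Stack: [4, 0]
BINARY_OP - → 4 - 0 = 4. Stack: [4]
STORE_FAST k → k=4. Stack: []
LOAD_FAST i → push 0. Stack: [0]
LOAD_CONST → push 1. Stack: [0, 1]
BINARY_OP + → 0 + 1 = 1. Stack: [1]
STORE_FAST i → i=1. Stack: []
LOAD_FAST i → push 1. Stack: [1]
LOAD_CONST → push 2. Stack: [1, 2]
COMPARE_OP bool(<) → 1 vs 2 = True. Stack: [True]
POP_JUMP_IF_FALSE → pop True; no jump. Stack: []
LOAD_FAST k → push 4. Stack: [4]
LOAD_CONST → push 7. Stack: [4, 7]
BINARY_OP & → 4 & 7 = 4. Stack: [4]
STORE_FAST k → k=4. Stack: []
LOAD_FAST k → push 4. Stack: [4]
LOAD_CONST → push 2. Stack: [4, 2]
BINARY_OP << → 4 << 2 = 16. Stack: [16]
STORE_FAST k → k=16. Stack: []
LOAD_FAST_LOAD_FAST k,i → push 16,1. Stack: [16, 1]
BINARY_OP - → 16 - 1 = 15. Stack: [15]
STORE_FAST k → k=15. Stack: []
LOAD_FAST i → push 1. Stack: [1]
LOAD_CONST → push 1. Stack: [1, 1]
BINARY_OP + → 1 + 1 = 2. Stack: [2]
STORE_FAST i → i=2. Stack: []
LOAD_FAST i → push 2. Stack: [2]
LOAD_CONST → push 2. Stack: [2, 2]
COMPARE_OP bool(<) → 2 vs 2 = False. Stack: [False]
POP_JUMP_IF_FALSE → pop False; jump. Stack: []
LOAD_FAST k → push 15. Stack: [15]
RETURN_VALUE → return 15.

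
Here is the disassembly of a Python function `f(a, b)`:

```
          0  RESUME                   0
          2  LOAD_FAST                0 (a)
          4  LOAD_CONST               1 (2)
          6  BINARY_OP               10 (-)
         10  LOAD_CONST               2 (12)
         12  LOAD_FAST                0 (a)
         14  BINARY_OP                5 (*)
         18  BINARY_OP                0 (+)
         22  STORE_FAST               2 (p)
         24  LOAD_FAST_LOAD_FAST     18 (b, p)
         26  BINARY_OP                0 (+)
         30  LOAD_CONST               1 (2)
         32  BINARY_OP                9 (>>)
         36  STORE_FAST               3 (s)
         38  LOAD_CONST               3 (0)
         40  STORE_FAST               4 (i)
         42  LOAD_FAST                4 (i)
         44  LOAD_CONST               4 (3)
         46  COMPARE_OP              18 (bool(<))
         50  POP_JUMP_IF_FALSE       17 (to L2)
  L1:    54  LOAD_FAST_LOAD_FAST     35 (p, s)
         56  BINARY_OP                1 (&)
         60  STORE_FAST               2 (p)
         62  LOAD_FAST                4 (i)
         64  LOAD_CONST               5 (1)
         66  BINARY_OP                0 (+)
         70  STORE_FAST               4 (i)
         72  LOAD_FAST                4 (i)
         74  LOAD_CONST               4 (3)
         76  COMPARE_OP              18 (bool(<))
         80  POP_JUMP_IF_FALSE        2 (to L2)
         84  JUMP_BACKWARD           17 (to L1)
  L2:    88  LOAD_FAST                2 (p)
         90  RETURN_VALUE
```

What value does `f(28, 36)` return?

98

LOAD_FAST a → push 28. Stack: [28]
LOAD_CONST → push 2. Stack: [28, 2]
BINARY_OP - → 28 - 2 = 26. Stack: [26]
LOAD_CONST → push 12. Stack: [26, 12]
LOAD_FAST a → push 28. Stack: [26, 12, 28]
BINARY_OP * → 12 * 28 = 336. Stack: [26, 336]
BINARY_OP + → 26 + 336 = 362. Stack: [362]
STORE_FAST p → p=362. Stack: []
LOAD_FAST_LOAD_FAST b,p → push 36,362. Stack: [36, 362]
BINARY_OP + → 36 + 362 = 398. Stack: [398]
LOAD_CONST → push 2. Stack: [398, 2]
BINARY_OP >> → 398 >> 2 = 99. Stack: [99]
STORE_FAST s → s=99. Stack: []
LOAD_CONST → push 0. Stack: [0]
STORE_FAST i → i=0. Stack: []
LOAD_FAST i → push 0. Stack: [0]
LOAD_CONST → push 3. Stack: [0, 3]
COMPARE_OP bool(<) → 0 vs 3 = True. Stack: [True]
POP_JUMP_IF_FALSE → pop True; no jump. Stack: []
LOAD_FAST_LOAD_FAST p,s → push 362,99. Stack: [362, 99]
BINARY_OP & → 362 & 99 = 98. Stack: [98]
STORE_FAST p → p=98. Stack: []
LOAD_FAST i → push 0. Stack: [0]
LOAD_CONST → push 1. Stack: [0, 1]
BINARY_OP + → 0 + 1 = 1. Stack: [1]
STORE_FAST i → i=1. Stack: []
LOAD_FAST i → push 1. Stack: [1]
LOAD_CONST → push 3. Stack: [1, 3]
COMPARE_OP bool(<) → 1 vs 3 = True. Stack: [True]
POP_JUMP_IF_FALSE → pop True; no jump. Stack: []
LOAD_FAST_LOAD_FAST p,s → push 98,99. Stack: [98, 99]
BINARY_OP & → 98 & 99 = 98. Stack: [98]
STORE_FAST p → p=98. Stack: []
LOAD_FAST i → push 1. Stack: [1]
LOAD_CONST → push 1. Stack: [1, 1]
BINARY_OP + → 1 + 1 = 2. Stack: [2]
STORE_FAST i → i=2. Stack: []
LOAD_FAST i → push 2. Stack: [2]
LOAD_CONST → push 3. Stack: [2, 3]
COMPARE_OP bool(<) → 2 vs 3 = True. Stack: [True]
POP_JUMP_IF_FALSE → pop True; no jump. Stack: []
LOAD_FAST_LOAD_FAST p,s → push 98,99. Stack: [98, 99]
BINARY_OP & → 98 & 99 = 98. Stack: [98]
STORE_FAST p → p=98. Stack: []
LOAD_FAST i → push 2. Stack: [2]
LOAD_CONST → push 1. Stack: [2, 1]
BINARY_OP + → 2 + 1 = 3. Stack: [3]
STORE_FAST i → i=3. Stack: []
LOAD_FAST i → push 3. Stack: [3]
LOAD_CONST → push 3. Stack: [3, 3]
COMPARE_OP bool(<) → 3 vs 3 = False. Stack: [False]
POP_JUMP_IF_FALSE → pop False; jump. Stack: []
LOAD_FAST p → push 98. Stack: [98]
RETURN_VALUE → return 98.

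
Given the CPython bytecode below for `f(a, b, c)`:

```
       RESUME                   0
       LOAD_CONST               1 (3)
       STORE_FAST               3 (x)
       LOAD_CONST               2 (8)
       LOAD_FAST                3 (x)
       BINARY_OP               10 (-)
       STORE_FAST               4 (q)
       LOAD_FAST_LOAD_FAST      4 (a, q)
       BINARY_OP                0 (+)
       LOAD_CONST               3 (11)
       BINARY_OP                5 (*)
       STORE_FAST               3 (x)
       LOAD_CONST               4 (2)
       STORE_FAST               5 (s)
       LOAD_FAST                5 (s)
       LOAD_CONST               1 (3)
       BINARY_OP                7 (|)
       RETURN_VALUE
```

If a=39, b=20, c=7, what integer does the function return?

3

LOAD_CONST → push 3. Stack: [3]
STORE_FAST x → x=3. Stack: []
LOAD_CONST → push 8. Stack: [8]
LOAD_FAST x → push 3. Stack: [8, 3]
BINARY_OP - → 8 - 3 = 5. Stack: [5]
STORE_FAST q → q=5. Stack: []
LOAD_FAST_LOAD_FAST a,q → push 39,5. Stack: [39, 5]
BINARY_OP + → 39 + 5 = 44. Stack: [44]
LOAD_CONST → push 11. Stack: [44, 11]
BINARY_OP * → 44 * 11 = 484. Stack: [484]
STORE_FAST x → x=484. Stack: []
LOAD_CONST → push 2. Stack: [2]
STORE_FAST s → s=2. Stack: []
LOAD_FAST s → push 2. Stack: [2]
LOAD_CONST → push 3. Stack: [2, 3]
BINARY_OP | → 2 | 3 = 3. Stack: [3]
RETURN_VALUE → return 3.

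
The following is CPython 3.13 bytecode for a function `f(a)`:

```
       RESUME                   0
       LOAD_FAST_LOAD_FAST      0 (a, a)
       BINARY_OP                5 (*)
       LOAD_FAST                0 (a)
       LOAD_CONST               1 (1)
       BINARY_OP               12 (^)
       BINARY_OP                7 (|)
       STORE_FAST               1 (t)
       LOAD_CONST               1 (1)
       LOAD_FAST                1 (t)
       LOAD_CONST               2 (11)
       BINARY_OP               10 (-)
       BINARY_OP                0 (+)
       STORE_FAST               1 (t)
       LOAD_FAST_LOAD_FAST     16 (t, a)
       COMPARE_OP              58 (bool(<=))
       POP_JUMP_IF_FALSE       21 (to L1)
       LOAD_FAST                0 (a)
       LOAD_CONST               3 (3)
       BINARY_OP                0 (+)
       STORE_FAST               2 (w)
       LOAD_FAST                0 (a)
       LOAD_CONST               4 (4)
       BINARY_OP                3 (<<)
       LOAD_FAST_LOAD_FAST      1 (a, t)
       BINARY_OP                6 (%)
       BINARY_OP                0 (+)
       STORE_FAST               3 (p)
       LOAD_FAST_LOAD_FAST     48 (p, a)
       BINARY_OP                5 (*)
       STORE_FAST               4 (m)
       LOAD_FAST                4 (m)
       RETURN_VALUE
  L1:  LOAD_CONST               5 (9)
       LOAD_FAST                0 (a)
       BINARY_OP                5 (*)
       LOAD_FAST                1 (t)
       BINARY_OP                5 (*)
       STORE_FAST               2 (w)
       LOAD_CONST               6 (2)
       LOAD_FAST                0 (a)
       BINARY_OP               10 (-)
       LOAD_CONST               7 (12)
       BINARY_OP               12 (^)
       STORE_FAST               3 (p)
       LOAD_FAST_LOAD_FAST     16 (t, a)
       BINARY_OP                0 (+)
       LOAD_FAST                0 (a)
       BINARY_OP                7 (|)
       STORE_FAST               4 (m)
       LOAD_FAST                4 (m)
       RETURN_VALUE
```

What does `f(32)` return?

LOAD_FAST_LOAD_FAST a,a → push 32,32. Stack: [32, 32]
BINARY_OP * → 32 * 32 = 1024. Stack: [1024]
LOAD_FAST a → push 32. Stack: [1024, 32]
LOAD_CONST → push 1. Stack: [1024, 32, 1]
BINARY_OP ^ → 32 ^ 1 = 33. Stack: [1024, 33]
BINARY_OP | → 1024 | 33 = 1057. Stack: [1057]
STORE_FAST t → t=1057. Stack: []
LOAD_CONST → push 1. Stack: [1]
LOAD_FAST t → push 1057. Stack: [1, 1057]
LOAD_CONST → push 11. Stack: [1, 1057, 11]
BINARY_OP - → 1057 - 11 = 1046. Stack: [1, 1046]
BINARY_OP + → 1 + 1046 = 1047. Stack: [1047]
STORE_FAST t → t=1047. Stack: []
LOAD_FAST_LOAD_FAST t,a → push 1047,32. Stack: [1047, 32]
COMPARE_OP bool(<=) → 1047 vs 32 = False. Stack: [False]
POP_JUMP_IF_FALSE → pop False; jump. Stack: []
LOAD_CONST → push 9. Stack: [9]
LOAD_FAST a → push 32. Stack: [9, 32]
BINARY_OP * → 9 * 32 = 288. Stack: [288]
LOAD_FAST t → push 1047. Stack: [288, 1047]
BINARY_OP * → 288 * 1047 = 301536. Stack: [301536]
STORE_FAST w → w=301536. Stack: []
LOAD_CONST → push 2. Stack: [2]
LOAD_FAST a → push 32. Stack: [2, 32]
BINARY_OP - → 2 - 32 = -30. Stack: [-30]
LOAD_CONST → push 12. Stack: [-30, 12]
BINARY_OP ^ → -30 ^ 12 = -18. Stack: [-18]
STORE_FAST p → p=-18. Stack: []
LOAD_FAST_LOAD_FAST t,a → push 1047,32. Stack: [1047, 32]
BINARY_OP + → 1047 + 32 = 1079. Stack: [1079]
LOAD_FAST a → push 32. Stack: [1079, 32]
BINARY_OP | → 1079 | 32 = 1079. Stack: [1079]
STORE_FAST m → m=1079. Stack: []
LOAD_FAST m → push 1079. Stack: [1079]
RETURN_VALUE → return 1079.

1079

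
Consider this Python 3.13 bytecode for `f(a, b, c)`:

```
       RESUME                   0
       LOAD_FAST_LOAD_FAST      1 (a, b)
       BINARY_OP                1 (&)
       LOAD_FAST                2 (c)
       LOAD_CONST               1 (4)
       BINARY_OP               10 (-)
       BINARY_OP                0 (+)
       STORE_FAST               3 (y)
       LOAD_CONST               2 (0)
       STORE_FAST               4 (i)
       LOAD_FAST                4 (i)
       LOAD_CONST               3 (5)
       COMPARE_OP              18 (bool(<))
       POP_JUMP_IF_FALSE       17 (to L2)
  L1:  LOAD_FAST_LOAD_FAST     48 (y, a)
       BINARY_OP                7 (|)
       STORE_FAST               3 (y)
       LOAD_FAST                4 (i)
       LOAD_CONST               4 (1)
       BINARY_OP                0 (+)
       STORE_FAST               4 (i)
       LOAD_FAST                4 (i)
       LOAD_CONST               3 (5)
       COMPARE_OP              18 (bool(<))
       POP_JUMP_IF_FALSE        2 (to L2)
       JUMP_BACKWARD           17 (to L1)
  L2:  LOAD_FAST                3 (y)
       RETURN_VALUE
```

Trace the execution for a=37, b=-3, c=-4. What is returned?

LOAD_FAST_LOAD_FAST a,b → push 37,-3
BINARY_OP & → 37 & -3 = 37
LOAD_FAST c → push -4
LOAD_CONST → push 4
BINARY_OP - → -4 - 4 = -8
BINARY_OP + → 37 + -8 = 29
STORE_FAST y → y=29
LOAD_CONST → push 0
STORE_FAST i → i=0
LOAD_FAST i → push 0
LOAD_CONST → push 5
COMPARE_OP bool(<) → 0 vs 5 = True
POP_JUMP_IF_FALSE → pop True; no jump
LOAD_FAST_LOAD_FAST y,a → push 29,37
BINARY_OP | → 29 | 37 = 61
STORE_FAST y → y=61
LOAD_FAST i → push 0
LOAD_CONST → push 1
BINARY_OP + → 0 + 1 = 1
STORE_FAST i → i=1
LOAD_FAST i → push 1
LOAD_CONST → push 5
COMPARE_OP bool(<) → 1 vs 5 = True
POP_JUMP_IF_FALSE → pop True; no jump
LOAD_FAST_LOAD_FAST y,a → push 61,37
BINARY_OP | → 61 | 37 = 61
STORE_FAST y → y=61
LOAD_FAST i → push 1
LOAD_CONST → push 1
BINARY_OP + → 1 + 1 = 2
STORE_FAST i → i=2
LOAD_FAST i → push 2
LOAD_CONST → push 5
COMPARE_OP bool(<) → 2 vs 5 = True
POP_JUMP_IF_FALSE → pop True; no jump
LOAD_FAST_LOAD_FAST y,a → push 61,37
BINARY_OP | → 61 | 37 = 61
STORE_FAST y → y=61
LOAD_FAST i → push 2
LOAD_CONST → push 1
BINARY_OP + → 2 + 1 = 3
STORE_FAST i → i=3
LOAD_FAST i → push 3
LOAD_CONST → push 5
COMPARE_OP bool(<) → 3 vs 5 = True
POP_JUMP_IF_FALSE → pop True; no jump
LOAD_FAST_LOAD_FAST y,a → push 61,37
BINARY_OP | → 61 | 37 = 61
STORE_FAST y → y=61
LOAD_FAST i → push 3
LOAD_CONST → push 1
BINARY_OP + → 3 + 1 = 4
STORE_FAST i → i=4
LOAD_FAST i → push 4
LOAD_CONST → push 5
COMPARE_OP bool(<) → 4 vs 5 = True
POP_JUMP_IF_FALSE → pop True; no jump
LOAD_FAST_LOAD_FAST y,a → push 61,37
BINARY_OP | → 61 | 37 = 61
STORE_FAST y → y=61
LOAD_FAST i → push 4
LOAD_CONST → push 1
BINARY_OP + → 4 + 1 = 5
STORE_FAST i → i=5
LOAD_FAST i → push 5
LOAD_CONST → push 5
COMPARE_OP bool(<) → 5 vs 5 = False
POP_JUMP_IF_FALSE → pop False; jump
LOAD_FAST y → push 61
RETURN_VALUE → return 61.

61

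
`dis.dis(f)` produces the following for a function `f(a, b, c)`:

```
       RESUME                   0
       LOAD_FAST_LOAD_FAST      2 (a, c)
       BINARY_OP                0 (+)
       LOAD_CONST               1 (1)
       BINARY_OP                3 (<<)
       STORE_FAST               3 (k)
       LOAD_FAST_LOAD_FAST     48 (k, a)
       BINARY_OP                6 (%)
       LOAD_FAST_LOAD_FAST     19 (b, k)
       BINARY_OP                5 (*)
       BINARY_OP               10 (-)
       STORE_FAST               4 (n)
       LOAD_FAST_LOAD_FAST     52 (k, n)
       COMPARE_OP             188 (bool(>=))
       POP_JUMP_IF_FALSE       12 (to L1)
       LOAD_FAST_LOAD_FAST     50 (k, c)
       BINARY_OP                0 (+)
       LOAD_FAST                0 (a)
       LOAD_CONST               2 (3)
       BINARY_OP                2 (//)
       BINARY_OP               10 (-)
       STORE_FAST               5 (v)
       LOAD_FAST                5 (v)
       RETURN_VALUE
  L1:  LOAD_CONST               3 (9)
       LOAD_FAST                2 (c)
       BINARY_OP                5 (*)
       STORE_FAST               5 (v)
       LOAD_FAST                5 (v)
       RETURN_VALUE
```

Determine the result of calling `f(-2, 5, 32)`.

93

LOAD_FAST_LOAD_FAST a,c → push -2,32. Stack: [-2, 32]
BINARY_OP + → -2 + 32 = 30. Stack: [30]
LOAD_CONST → push 1. Stack: [30, 1]
BINARY_OP << → 30 << 1 = 60. Stack: [60]
STORE_FAST k → k=60. Stack: []
LOAD_FAST_LOAD_FAST k,a → push 60,-2. Stack: [60, -2]
BINARY_OP % → 60 % -2 = 0. Stack: [0]
LOAD_FAST_LOAD_FAST b,k → push 5,60. Stack: [0, 5, 60]
BINARY_OP * → 5 * 60 = 300. Stack: [0, 300]
BINARY_OP - → 0 - 300 = -300. Stack: [-300]
STORE_FAST n → n=-300. Stack: []
LOAD_FAST_LOAD_FAST k,n → push 60,-300. Stack: [60, -300]
COMPARE_OP bool(>=) → 60 vs -300 = True. Stack: [True]
POP_JUMP_IF_FALSE → pop True; no jump. Stack: []
LOAD_FAST_LOAD_FAST k,c → push 60,32. Stack: [60, 32]
BINARY_OP + → 60 + 32 = 92. Stack: [92]
LOAD_FAST a → push -2. Stack: [92, -2]
LOAD_CONST → push 3. Stack: [92, -2, 3]
BINARY_OP // → -2 // 3 = -1. Stack: [92, -1]
BINARY_OP - → 92 - -1 = 93. Stack: [93]
STORE_FAST v → v=93. Stack: []
LOAD_FAST v → push 93. Stack: [93]
RETURN_VALUE → return 93.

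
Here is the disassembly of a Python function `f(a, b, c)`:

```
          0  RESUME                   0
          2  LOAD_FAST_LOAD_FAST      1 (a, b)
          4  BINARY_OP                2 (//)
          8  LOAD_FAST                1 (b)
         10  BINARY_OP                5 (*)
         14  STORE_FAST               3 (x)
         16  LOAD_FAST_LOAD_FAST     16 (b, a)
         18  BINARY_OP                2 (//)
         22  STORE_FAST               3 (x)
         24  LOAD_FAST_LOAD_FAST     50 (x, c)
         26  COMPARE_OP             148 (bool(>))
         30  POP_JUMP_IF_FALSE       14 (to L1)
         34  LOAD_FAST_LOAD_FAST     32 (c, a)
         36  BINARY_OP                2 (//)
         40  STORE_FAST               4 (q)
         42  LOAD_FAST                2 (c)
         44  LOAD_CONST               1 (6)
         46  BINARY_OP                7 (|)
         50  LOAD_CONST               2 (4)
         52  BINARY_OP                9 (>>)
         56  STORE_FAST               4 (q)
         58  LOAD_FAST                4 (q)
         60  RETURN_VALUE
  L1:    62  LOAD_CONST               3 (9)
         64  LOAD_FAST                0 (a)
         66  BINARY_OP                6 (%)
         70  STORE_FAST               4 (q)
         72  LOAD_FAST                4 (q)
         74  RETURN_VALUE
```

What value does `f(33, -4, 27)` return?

LOAD_FAST_LOAD_FAST a,b → push 33,-4. Stack: [33, -4]
BINARY_OP // → 33 // -4 = -9. Stack: [-9]
LOAD_FAST b → push -4. Stack: [-9, -4]
BINARY_OP * → -9 * -4 = 36. Stack: [36]
STORE_FAST x → x=36. Stack: []
LOAD_FAST_LOAD_FAST b,a → push -4,33. Stack: [-4, 33]
BINARY_OP // → -4 // 33 = -1. Stack: [-1]
STORE_FAST x → x=-1. Stack: []
LOAD_FAST_LOAD_FAST x,c → push -1,27. Stack: [-1, 27]
COMPARE_OP bool(>) → -1 vs 27 = False. Stack: [False]
POP_JUMP_IF_FALSE → pop False; jump. Stack: []
LOAD_CONST → push 9. Stack: [9]
LOAD_FAST a → push 33. Stack: [9, 33]
BINARY_OP % → 9 % 33 = 9. Stack: [9]
STORE_FAST q → q=9. Stack: []
LOAD_FAST q → push 9. Stack: [9]
RETURN_VALUE → return 9.

9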